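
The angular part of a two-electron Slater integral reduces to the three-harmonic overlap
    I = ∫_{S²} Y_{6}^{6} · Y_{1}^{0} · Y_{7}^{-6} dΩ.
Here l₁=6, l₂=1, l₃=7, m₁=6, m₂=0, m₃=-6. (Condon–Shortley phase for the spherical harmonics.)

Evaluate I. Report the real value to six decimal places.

m-sum 0 ✓  L=14 even ✓  5≤7≤7 ✓
Π(2lᵢ+1) = 13×3×15 = 585
triangle coeff Δ(6,1,7) = 1/1365
Σ_t [0,0]: t=0:+1/518400 = 1/518400
(3j)²=7/195 [(6 1 7; 0 0 0)], sign=-1
Σ_t [0,0]: t=0:+1/479001600 = 1/479001600
(3j)²=1/105 [(6 1 7; 6 0 -6)], sign=-1
⇒ 4πI² = 1/5
I = (+1)√(1/5/(4π)) = 0.12615663

0.126157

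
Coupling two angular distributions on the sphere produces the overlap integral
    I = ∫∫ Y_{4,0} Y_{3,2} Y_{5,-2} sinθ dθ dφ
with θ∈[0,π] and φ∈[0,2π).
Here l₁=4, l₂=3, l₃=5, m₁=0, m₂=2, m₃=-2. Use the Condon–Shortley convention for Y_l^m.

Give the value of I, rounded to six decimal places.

-0.065427

Checks pass: Σm=0; 12 even; l₃=5∈[1,7].
(2·4+1)(2·3+1)(2·5+1) = 693
Δ: 2! 6! 4! / 13! → 1/180180
sum: t=0:+1/576 t=1:−1/144 t=2:+1/576 = -1/288
3j²(4 3 5; 0 0 0) = Δ·Π!·Σ² = 20/1001  (sign +1)
sum: t=1:−1/864 t=2:+1/576 = 1/1728
3j²(4 3 5; 0 2 -2) = Δ·Π!·Σ² = 5/1287  (sign -1)
combine: 4πI² = 693·20/1001·5/1287 = 100/1859
take √, sign -1: I = -0.06542675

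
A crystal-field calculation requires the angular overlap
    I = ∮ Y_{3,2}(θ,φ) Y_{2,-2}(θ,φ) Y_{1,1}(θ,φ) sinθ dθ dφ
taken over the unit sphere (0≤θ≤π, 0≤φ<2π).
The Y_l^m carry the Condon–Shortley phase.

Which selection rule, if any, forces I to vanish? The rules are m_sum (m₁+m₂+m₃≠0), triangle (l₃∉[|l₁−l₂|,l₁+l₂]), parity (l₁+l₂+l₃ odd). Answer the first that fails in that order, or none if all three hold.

Σmᵢ = 1  ✗
l₃∈[|l₁−l₂|,l₁+l₂]=[1,5], have l₃=1
Σlᵢ = 6 ⇒ even

m_sum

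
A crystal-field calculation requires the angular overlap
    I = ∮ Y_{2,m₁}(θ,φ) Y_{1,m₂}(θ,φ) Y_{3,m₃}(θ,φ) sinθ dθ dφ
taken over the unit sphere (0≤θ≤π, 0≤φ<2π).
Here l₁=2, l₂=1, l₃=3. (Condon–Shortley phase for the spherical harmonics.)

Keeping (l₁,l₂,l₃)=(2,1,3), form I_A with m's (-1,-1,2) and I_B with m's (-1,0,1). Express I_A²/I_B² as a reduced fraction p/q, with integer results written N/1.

5/4

Same 2,1,3: normalisation and zero-m 3j drop out of the ratio.
A: Δ: 0! 4! 2! / 7! → 1/105; sum: t=0:+1/12 = 1/12; 3j²(2 1 3; -1 -1 2) = Δ·Π!·Σ² = 2/21  (sign -1)
B: Δ: 0! 4! 2! / 7! → 1/105; sum: t=0:+1/6 = 1/6; 3j²(2 1 3; -1 0 1) = Δ·Π!·Σ² = 8/105  (sign +1)
I_A²/I_B² = (2/21)/(8/105) = 5/4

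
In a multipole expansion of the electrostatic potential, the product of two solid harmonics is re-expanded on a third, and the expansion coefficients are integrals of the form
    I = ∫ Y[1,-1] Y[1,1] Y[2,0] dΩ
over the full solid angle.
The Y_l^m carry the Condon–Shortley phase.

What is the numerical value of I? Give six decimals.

Rules hold: Σm=0, L=4 even, 0≤2≤2.
N = 3·3·5 = 45
Δ = 0!·2!·2!/5! = 1/30
Racah Σ t=0..0: t=0:+1/1 = 1/1
⇒ 3j(1 1 2; 0 0 0)² = 2/15, sgn +1
Racah Σ t=0..0: t=0:+1/4 = 1/4
⇒ 3j(1 1 2; -1 1 0)² = 1/30, sgn +1
4πI² = N·(3j₀)²·(3jₘ)² = 1/5
I = +1·√(0.2/4π) = 0.12615663

0.126157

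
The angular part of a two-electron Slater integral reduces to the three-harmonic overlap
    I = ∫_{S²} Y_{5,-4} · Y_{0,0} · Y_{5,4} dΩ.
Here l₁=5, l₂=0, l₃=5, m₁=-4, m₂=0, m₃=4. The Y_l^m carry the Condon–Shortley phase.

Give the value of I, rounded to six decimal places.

Rules hold: Σm=0, L=10 even, 5≤5≤5.
N = 11·1·11 = 121
Δ = 0!·10!·0!/11! = 1/11
Racah Σ t=0..0: t=0:+1/14400 = 1/14400
⇒ 3j(5 0 5; 0 0 0)² = 1/11, sgn -1
Racah Σ t=0..0: t=0:+1/362880 = 1/362880
⇒ 3j(5 0 5; -4 0 4)² = 1/11, sgn -1
4πI² = N·(3j₀)²·(3jₘ)² = 1/1
I = +1·√(1/4π) = 0.28209479

0.282095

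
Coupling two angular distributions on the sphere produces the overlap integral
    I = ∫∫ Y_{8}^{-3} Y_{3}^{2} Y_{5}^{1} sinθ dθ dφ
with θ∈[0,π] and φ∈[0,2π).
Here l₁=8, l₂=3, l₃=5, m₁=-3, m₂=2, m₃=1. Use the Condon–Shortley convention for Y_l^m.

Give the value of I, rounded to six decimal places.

-0.201784

m-sum 0 ✓  L=16 even ✓  5≤5≤11 ✓
Π(2lᵢ+1) = 17×7×11 = 1309
triangle coeff Δ(8,3,5) = 1/136136
Σ_t [3,3]: t=3:−1/518400 = -1/518400
(3j)²=56/2431 [(8 3 5; 0 0 0)], sign=+1
Σ_t [5,5]: t=5:−1/2073600 = -1/2073600
(3j)²=15/884 [(8 3 5; -3 2 1)], sign=-1
⇒ 4πI² = 1470/2873
I = (-1)√(1470/2873/(4π)) = -0.20178363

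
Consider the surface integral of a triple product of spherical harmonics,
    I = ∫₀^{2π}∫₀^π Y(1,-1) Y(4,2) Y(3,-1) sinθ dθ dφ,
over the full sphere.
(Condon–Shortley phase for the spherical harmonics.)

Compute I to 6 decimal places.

0.238414

Checks pass: Σm=0; 8 even; l₃=3∈[3,5].
(2·1+1)(2·4+1)(2·3+1) = 189
Δ: 2! 0! 6! / 9! → 1/252
sum: t=1:−1/36 = -1/36
3j²(1 4 3; 0 0 0) = Δ·Π!·Σ² = 4/63  (sign +1)
sum: t=2:+1/96 = 1/96
3j²(1 4 3; -1 2 -1) = Δ·Π!·Σ² = 5/84  (sign +1)
combine: 4πI² = 189·4/63·5/84 = 5/7
take √, sign +1: I = 0.23841361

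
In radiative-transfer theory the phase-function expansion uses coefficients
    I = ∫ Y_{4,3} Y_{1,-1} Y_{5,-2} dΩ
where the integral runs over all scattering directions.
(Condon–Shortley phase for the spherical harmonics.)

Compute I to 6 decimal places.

Rules hold: Σm=0, L=10 even, 3≤5≤5.
N = 9·3·11 = 297
Δ = 0!·8!·2!/11! = 1/495
Racah Σ t=0..0: t=0:+1/576 = 1/576
⇒ 3j(4 1 5; 0 0 0)² = 5/99, sgn -1
Racah Σ t=0..0: t=0:+1/10080 = 1/10080
⇒ 3j(4 1 5; 3 -1 -2)² = 1/165, sgn -1
4πI² = N·(3j₀)²·(3jₘ)² = 1/11
I = +1·√(0.0909091/4π) = 0.08505478

0.085055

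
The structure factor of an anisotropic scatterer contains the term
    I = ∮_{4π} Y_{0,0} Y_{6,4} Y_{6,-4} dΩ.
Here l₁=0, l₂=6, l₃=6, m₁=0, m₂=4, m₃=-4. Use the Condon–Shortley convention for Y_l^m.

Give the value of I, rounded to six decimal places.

Rules hold: Σm=0, L=12 even, 6≤6≤6.
N = 1·13·13 = 169
Δ = 0!·0!·12!/13! = 1/13
Racah Σ t=0..0: t=0:+1/518400 = 1/518400
⇒ 3j(0 6 6; 0 0 0)² = 1/13, sgn +1
Racah Σ t=0..0: t=0:+1/7257600 = 1/7257600
⇒ 3j(0 6 6; 0 4 -4)² = 1/13, sgn +1
4πI² = N·(3j₀)²·(3jₘ)² = 1/1
I = +1·√(1/4π) = 0.28209479

0.282095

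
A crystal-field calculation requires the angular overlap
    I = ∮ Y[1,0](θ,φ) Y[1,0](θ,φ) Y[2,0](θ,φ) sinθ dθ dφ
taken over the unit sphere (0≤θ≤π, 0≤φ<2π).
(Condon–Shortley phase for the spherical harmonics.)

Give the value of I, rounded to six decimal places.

0.252313

Checks pass: Σm=0; 4 even; l₃=2∈[0,2].
(2·1+1)(2·1+1)(2·2+1) = 45
Δ: 0! 2! 2! / 5! → 1/30
sum: t=0:+1/1 = 1/1
3j²(1 1 2; 0 0 0) = Δ·Π!·Σ² = 2/15  (sign +1)
(m-triple is (0,0,0) — same symbol as above.)
combine: 4πI² = 45·2/15·2/15 = 4/5
take √, sign +1: I = 0.25231325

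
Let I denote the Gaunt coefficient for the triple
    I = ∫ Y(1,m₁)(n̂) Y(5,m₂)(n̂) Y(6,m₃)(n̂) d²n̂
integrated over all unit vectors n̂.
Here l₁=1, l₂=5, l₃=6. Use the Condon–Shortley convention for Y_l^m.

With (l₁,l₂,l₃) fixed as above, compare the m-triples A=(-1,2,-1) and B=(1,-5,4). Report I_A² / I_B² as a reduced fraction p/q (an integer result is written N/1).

10/1

Same 1,5,6: normalisation and zero-m 3j drop out of the ratio.
A: Δ: 0! 2! 10! / 13! → 1/858; sum: t=0:+1/60480 = 1/60480; 3j²(1 5 6; -1 2 -1) = Δ·Π!·Σ² = 5/429  (sign -1)
B: Δ: 0! 2! 10! / 13! → 1/858; sum: t=0:+1/7257600 = 1/7257600; 3j²(1 5 6; 1 -5 4) = Δ·Π!·Σ² = 1/858  (sign +1)
I_A²/I_B² = (5/429)/(1/858) = 10/1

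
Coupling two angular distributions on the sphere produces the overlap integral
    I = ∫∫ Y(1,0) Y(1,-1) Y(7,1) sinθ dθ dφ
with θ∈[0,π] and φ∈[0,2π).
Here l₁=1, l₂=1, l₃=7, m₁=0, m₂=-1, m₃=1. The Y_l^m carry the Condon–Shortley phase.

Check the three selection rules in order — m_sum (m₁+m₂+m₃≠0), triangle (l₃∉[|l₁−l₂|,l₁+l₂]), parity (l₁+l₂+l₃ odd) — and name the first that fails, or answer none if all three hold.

m₁+m₂+m₃ = 0 − 1 + 1 = 0  ✓
triangle: |1−1|=0 ≤ l₃=7 ≤ 1+1=2  ✗
parity: l₁+l₂+l₃ = 9 is odd

triangle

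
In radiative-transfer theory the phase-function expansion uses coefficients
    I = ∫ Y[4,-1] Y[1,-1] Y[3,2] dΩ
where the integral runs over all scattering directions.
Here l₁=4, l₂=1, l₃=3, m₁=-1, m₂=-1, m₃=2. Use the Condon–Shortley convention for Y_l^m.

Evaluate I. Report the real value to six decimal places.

-0.106622

Rules hold: Σm=0, L=8 even, 3≤3≤5.
N = 9·3·7 = 189
Δ = 2!·6!·0!/9! = 1/252
Racah Σ t=1..1: t=1:−1/36 = -1/36
⇒ 3j(4 1 3; 0 0 0)² = 4/63, sgn +1
Racah Σ t=0..0: t=0:+1/240 = 1/240
⇒ 3j(4 1 3; -1 -1 2)² = 1/84, sgn -1
4πI² = N·(3j₀)²·(3jₘ)² = 1/7
I = -1·√(0.142857/4π) = -0.10662181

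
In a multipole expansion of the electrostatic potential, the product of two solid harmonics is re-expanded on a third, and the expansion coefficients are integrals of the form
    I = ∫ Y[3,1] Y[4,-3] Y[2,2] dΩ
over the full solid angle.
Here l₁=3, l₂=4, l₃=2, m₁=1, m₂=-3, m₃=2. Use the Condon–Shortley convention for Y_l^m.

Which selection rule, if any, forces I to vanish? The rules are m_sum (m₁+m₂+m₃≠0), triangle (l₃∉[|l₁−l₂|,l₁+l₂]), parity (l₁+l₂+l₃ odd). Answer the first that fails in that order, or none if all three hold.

m₁+m₂+m₃ = 1 − 3 + 2 = 0  ✓
triangle: |3−4|=1 ≤ l₃=2 ≤ 3+4=7  ✓
parity: l₁+l₂+l₃ = 9 is odd  ✗

parity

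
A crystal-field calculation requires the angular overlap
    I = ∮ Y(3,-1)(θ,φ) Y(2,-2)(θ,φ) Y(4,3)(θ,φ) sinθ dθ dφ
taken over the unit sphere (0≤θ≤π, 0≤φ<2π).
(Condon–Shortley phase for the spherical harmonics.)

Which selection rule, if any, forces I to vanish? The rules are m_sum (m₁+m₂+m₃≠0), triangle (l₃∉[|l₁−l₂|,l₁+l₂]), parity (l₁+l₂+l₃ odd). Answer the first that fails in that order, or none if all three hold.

m₁+m₂+m₃ = -1 − 2 + 3 = 0  ✓
triangle: |3−2|=1 ≤ l₃=4 ≤ 3+2=5  ✓
parity: l₁+l₂+l₃ = 9 is odd  ✗

parity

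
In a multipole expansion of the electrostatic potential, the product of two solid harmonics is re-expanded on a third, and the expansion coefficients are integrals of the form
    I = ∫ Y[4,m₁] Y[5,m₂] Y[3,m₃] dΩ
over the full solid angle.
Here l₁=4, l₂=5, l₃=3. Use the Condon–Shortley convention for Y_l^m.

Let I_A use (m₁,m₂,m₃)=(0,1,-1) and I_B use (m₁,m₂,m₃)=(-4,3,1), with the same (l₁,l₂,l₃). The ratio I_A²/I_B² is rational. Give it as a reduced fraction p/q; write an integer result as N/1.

605/2352

Same 4,5,3: normalisation and zero-m 3j drop out of the ratio.
A: Δ: 6! 2! 4! / 13! → 1/180180; sum: t=2:+1/2304 t=3:−1/216 t=4:+1/384 = -11/6912; 3j²(4 5 3; 0 1 -1) = Δ·Π!·Σ² = 11/1638  (sign -1)
B: Δ: 6! 2! 4! / 13! → 1/180180; sum: t=6:+1/5760 = 1/5760; 3j²(4 5 3; -4 3 1) = Δ·Π!·Σ² = 56/2145  (sign +1)
I_A²/I_B² = (11/1638)/(56/2145) = 605/2352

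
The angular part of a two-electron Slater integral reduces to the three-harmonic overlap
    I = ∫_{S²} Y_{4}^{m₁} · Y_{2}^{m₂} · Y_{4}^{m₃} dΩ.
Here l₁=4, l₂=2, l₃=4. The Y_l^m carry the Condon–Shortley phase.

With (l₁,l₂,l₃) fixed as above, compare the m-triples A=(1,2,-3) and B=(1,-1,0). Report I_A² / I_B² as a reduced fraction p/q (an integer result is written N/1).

63/5

l's match ⇒ only the (l;m) 3-j factors differ between A and B.
A: triangle coeff Δ(4,2,4) = 1/13860; Σ_t [2,2]: t=2:+1/480 = 1/480; (3j)²=3/110 [(4 2 4; 1 2 -3)], sign=-1
B: triangle coeff Δ(4,2,4) = 1/13860; Σ_t [0,1]: t=0:+1/72 t=1:−1/96 = 1/288; (3j)²=1/462 [(4 2 4; 1 -1 0)], sign=+1
I_A²/I_B² = (3/110)/(1/462) = 63/5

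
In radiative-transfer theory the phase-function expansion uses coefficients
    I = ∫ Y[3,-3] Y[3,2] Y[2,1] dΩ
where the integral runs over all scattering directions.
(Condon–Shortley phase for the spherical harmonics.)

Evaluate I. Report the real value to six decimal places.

Checks pass: Σm=0; 8 even; l₃=2∈[0,6].
(2·3+1)(2·3+1)(2·2+1) = 245
Δ: 4! 2! 2! / 9! → 1/3780
sum: t=1:−1/24 t=2:+1/4 t=3:−1/24 = 1/6
3j²(3 3 2; 0 0 0) = Δ·Π!·Σ² = 4/105  (sign +1)
sum: t=4:+1/48 = 1/48
3j²(3 3 2; -3 2 1) = Δ·Π!·Σ² = 5/84  (sign -1)
combine: 4πI² = 245·4/105·5/84 = 5/9
take √, sign -1: I = -0.21026104

-0.210261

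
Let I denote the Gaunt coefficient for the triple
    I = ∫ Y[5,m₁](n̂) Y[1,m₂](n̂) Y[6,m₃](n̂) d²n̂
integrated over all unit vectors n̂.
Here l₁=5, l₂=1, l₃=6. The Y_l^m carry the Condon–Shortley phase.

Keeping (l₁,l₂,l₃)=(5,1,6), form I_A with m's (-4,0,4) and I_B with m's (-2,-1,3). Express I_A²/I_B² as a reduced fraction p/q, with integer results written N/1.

l's match ⇒ only the (l;m) 3-j factors differ between A and B.
A: triangle coeff Δ(5,1,6) = 1/858; Σ_t [0,0]: t=0:+1/362880 = 1/362880; (3j)²=10/429 [(5 1 6; -4 0 4)], sign=+1
B: triangle coeff Δ(5,1,6) = 1/858; Σ_t [0,0]: t=0:+1/60480 = 1/60480; (3j)²=6/143 [(5 1 6; -2 -1 3)], sign=-1
I_A²/I_B² = (10/429)/(6/143) = 5/9

5/9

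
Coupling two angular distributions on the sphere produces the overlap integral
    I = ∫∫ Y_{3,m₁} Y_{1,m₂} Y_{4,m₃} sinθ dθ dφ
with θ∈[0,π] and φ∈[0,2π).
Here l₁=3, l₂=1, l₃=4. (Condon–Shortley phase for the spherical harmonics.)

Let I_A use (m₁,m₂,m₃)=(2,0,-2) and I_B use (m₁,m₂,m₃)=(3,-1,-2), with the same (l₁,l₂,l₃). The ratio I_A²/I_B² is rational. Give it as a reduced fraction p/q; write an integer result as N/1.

Same 3,1,4: normalisation and zero-m 3j drop out of the ratio.
A: Δ: 0! 6! 2! / 9! → 1/252; sum: t=0:+1/120 = 1/120; 3j²(3 1 4; 2 0 -2) = Δ·Π!·Σ² = 1/21  (sign +1)
B: Δ: 0! 6! 2! / 9! → 1/252; sum: t=0:+1/1440 = 1/1440; 3j²(3 1 4; 3 -1 -2) = Δ·Π!·Σ² = 1/252  (sign +1)
I_A²/I_B² = (1/21)/(1/252) = 12/1

12/1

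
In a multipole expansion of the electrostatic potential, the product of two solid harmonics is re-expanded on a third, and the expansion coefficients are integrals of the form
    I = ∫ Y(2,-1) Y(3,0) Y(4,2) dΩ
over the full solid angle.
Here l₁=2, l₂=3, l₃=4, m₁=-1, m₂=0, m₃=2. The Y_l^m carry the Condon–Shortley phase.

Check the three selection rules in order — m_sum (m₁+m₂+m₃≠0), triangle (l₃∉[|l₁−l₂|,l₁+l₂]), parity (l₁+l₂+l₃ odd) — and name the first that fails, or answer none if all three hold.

m₁+m₂+m₃ = -1 + 0 + 2 = 1  ✗
triangle: |2−3|=1 ≤ l₃=4 ≤ 2+3=5
parity: l₁+l₂+l₃ = 9 is odd

m_sum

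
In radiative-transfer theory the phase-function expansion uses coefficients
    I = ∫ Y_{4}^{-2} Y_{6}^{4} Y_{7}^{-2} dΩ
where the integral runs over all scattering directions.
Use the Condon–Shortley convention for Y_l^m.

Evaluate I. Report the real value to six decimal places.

0.000000

l₁+l₂+l₃=17 is odd: 3j(l;000)=0 ⇒ I=0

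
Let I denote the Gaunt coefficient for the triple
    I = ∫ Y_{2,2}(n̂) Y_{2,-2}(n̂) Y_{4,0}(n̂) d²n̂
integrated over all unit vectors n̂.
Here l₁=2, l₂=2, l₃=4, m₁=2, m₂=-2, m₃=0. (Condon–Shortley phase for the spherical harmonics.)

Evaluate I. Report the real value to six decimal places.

m-sum 0 ✓  L=8 even ✓  0≤4≤4 ✓
Π(2lᵢ+1) = 5×5×9 = 225
triangle coeff Δ(2,2,4) = 1/630
Σ_t [0,0]: t=0:+1/16 = 1/16
(3j)²=2/35 [(2 2 4; 0 0 0)], sign=+1
Σ_t [0,0]: t=0:+1/576 = 1/576
(3j)²=1/630 [(2 2 4; 2 -2 0)], sign=+1
⇒ 4πI² = 1/49
I = (+1)√(1/49/(4π)) = 0.04029926

0.040299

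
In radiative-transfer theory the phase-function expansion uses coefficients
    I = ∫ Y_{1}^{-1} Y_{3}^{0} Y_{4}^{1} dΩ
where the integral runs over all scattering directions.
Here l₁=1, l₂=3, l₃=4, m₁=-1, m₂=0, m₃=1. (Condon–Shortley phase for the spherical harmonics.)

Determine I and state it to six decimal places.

-0.194664

Checks pass: Σm=0; 8 even; l₃=4∈[2,4].
(2·1+1)(2·3+1)(2·4+1) = 189
Δ: 0! 2! 6! / 9! → 1/252
sum: t=0:+1/36 = 1/36
3j²(1 3 4; 0 0 0) = Δ·Π!·Σ² = 4/63  (sign +1)
sum: t=0:+1/72 = 1/72
3j²(1 3 4; -1 0 1) = Δ·Π!·Σ² = 5/126  (sign -1)
combine: 4πI² = 189·4/63·5/126 = 10/21
take √, sign -1: I = -0.19466390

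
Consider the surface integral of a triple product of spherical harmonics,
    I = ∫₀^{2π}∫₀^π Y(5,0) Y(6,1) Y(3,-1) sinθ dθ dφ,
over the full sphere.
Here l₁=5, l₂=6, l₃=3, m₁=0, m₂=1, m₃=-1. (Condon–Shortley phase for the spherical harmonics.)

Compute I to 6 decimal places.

m-sum 0 ✓  L=14 even ✓  1≤3≤11 ✓
Π(2lᵢ+1) = 11×13×7 = 1001
triangle coeff Δ(5,6,3) = 1/675675
Σ_t [3,5]: t=3:−1/8640 t=4:+1/2304 t=5:−1/8640 = 7/34560
(3j)²=7/429 [(5 6 3; 0 0 0)], sign=-1
Σ_t [3,5]: t=3:−1/34560 t=4:+1/3456 t=5:−1/5760 = 1/11520
(3j)²=2/429 [(5 6 3; 0 1 -1)], sign=+1
⇒ 4πI² = 98/1287
I = (-1)√(98/1287/(4π)) = -0.07784287

-0.077843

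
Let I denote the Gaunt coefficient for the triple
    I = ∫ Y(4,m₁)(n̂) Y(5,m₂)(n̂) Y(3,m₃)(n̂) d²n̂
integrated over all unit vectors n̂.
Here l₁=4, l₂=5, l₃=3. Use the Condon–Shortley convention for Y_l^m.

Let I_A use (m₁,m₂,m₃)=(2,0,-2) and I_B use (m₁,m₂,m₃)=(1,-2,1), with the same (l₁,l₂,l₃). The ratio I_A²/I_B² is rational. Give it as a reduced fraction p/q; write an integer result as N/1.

75/56

Shared (l₁,l₂,l₃)=(4,5,3): N and (l;000)² cancel in I_A²/I_B².
A: Δ = 6!·2!·4!/13! = 1/180180; Racah Σ t=1..2: t=1:−1/2880 t=2:+1/576 = 1/720; ⇒ 3j(4 5 3; 2 0 -2)² = 80/3003, sgn -1
B: Δ = 6!·2!·4!/13! = 1/180180; Racah Σ t=1..3: t=1:−1/960 t=2:+1/288 t=3:−1/1728 = 1/540; ⇒ 3j(4 5 3; 1 -2 1)² = 128/6435, sgn +1
I_A²/I_B² = (80/3003)/(128/6435) = 75/56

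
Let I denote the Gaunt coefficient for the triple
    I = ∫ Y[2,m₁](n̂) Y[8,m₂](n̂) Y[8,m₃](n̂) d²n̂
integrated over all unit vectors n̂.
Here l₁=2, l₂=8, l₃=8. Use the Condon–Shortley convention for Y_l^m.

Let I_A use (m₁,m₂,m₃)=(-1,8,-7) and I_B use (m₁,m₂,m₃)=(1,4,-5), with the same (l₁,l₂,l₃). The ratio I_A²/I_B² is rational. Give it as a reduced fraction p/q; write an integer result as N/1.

l's match ⇒ only the (l;m) 3-j factors differ between A and B.
A: triangle coeff Δ(2,8,8) = 1/348840; Σ_t [2,2]: t=2:+1/174356582400 = 1/174356582400; (3j)²=5/323 [(2 8 8; -1 8 -7)], sign=-1
B: triangle coeff Δ(2,8,8) = 1/348840; Σ_t [0,1]: t=0:+1/1916006400 t=1:−1/479001600 = -1/638668800; (3j)²=117/6460 [(2 8 8; 1 4 -5)], sign=+1
I_A²/I_B² = (5/323)/(117/6460) = 100/117

100/117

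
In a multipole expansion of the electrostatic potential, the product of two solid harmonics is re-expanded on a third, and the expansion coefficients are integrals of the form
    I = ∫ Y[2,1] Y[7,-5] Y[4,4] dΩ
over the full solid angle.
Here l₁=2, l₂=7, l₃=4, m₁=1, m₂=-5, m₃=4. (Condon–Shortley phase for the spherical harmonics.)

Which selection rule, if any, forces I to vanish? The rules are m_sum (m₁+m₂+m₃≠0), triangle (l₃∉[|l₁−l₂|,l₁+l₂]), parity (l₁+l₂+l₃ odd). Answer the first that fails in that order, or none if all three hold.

m₁+m₂+m₃ = 1 − 5 + 4 = 0  ✓
triangle: |2−7|=5 ≤ l₃=4 ≤ 2+7=9  ✗
parity: l₁+l₂+l₃ = 13 is odd

triangle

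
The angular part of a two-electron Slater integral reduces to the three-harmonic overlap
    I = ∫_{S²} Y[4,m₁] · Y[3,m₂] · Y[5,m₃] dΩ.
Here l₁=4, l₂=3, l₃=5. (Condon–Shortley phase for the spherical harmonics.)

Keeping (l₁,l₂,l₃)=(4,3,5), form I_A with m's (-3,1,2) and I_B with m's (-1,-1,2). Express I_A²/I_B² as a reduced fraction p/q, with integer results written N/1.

343/256

Same 4,3,5: normalisation and zero-m 3j drop out of the ratio.
A: Δ: 2! 6! 4! / 13! → 1/180180; sum: t=1:−1/4320 t=2:+1/960 = 7/8640; 3j²(4 3 5; -3 1 2) = Δ·Π!·Σ² = 343/12870  (sign -1)
B: Δ: 2! 6! 4! / 13! → 1/180180; sum: t=0:+1/960 t=1:−1/288 t=2:+1/1728 = -1/540; 3j²(4 3 5; -1 -1 2) = Δ·Π!·Σ² = 128/6435  (sign +1)
I_A²/I_B² = (343/12870)/(128/6435) = 343/256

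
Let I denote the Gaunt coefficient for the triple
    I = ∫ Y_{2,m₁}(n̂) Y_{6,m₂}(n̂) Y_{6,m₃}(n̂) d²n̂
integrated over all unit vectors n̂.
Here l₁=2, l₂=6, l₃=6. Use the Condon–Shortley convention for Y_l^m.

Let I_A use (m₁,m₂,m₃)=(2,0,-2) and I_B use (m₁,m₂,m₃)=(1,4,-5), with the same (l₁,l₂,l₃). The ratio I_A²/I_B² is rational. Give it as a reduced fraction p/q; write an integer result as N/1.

Shared (l₁,l₂,l₃)=(2,6,6): N and (l;000)² cancel in I_A²/I_B².
A: Δ = 2!·2!·10!/15! = 1/90090; Racah Σ t=0..0: t=0:+1/69120 = 1/69120; ⇒ 3j(2 6 6; 2 0 -2)² = 4/143, sgn +1
B: Δ = 2!·2!·10!/15! = 1/90090; Racah Σ t=0..1: t=0:+1/7257600 t=1:−1/725760 = -1/806400; ⇒ 3j(2 6 6; 1 4 -5)² = 27/910, sgn +1
I_A²/I_B² = (4/143)/(27/910) = 280/297

280/297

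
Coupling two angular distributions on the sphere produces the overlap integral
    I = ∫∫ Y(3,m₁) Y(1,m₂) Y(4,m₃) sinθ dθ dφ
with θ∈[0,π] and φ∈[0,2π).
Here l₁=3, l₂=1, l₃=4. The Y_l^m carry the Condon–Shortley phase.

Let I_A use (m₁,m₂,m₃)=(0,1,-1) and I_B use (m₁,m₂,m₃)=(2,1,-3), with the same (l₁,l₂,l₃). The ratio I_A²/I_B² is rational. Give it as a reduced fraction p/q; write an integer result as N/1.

Same 3,1,4: normalisation and zero-m 3j drop out of the ratio.
A: Δ: 0! 6! 2! / 9! → 1/252; sum: t=0:+1/72 = 1/72; 3j²(3 1 4; 0 1 -1) = Δ·Π!·Σ² = 5/126  (sign -1)
B: Δ: 0! 6! 2! / 9! → 1/252; sum: t=0:+1/240 = 1/240; 3j²(3 1 4; 2 1 -3) = Δ·Π!·Σ² = 1/12  (sign -1)
I_A²/I_B² = (5/126)/(1/12) = 10/21

10/21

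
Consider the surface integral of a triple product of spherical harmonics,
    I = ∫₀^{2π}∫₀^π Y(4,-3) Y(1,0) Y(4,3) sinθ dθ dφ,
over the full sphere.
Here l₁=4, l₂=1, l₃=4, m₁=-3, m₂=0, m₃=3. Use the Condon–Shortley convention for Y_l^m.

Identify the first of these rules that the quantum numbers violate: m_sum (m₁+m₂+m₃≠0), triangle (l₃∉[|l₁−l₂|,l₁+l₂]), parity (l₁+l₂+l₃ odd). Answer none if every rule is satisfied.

azimuthal sum: -3 + 0 + 3 = 0  ✓
3 ≤ 4 ≤ 5 (triangle on l)  ✓
L = 4 + 1 + 4 = 9 (odd)  ✗

parity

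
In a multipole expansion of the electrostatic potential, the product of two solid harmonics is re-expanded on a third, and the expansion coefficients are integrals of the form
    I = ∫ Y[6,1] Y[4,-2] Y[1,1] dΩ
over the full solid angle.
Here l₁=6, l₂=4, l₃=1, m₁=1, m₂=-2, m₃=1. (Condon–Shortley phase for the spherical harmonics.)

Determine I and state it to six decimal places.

|6−4|≤1≤6+4 violated ⇒ I = 0

0.000000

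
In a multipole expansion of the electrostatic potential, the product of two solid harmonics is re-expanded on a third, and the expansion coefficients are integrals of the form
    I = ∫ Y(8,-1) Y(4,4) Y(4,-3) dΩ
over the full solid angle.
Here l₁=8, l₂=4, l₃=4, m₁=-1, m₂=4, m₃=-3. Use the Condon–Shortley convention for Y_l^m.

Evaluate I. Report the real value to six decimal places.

-0.010047

Rules hold: Σm=0, L=16 even, 4≤4≤12.
N = 17·9·9 = 1377
Δ = 8!·8!·0!/17! = 1/218790
Racah Σ t=4..4: t=4:+1/331776 = 1/331776
⇒ 3j(8 4 4; 0 0 0)² = 490/21879, sgn +1
Racah Σ t=8..8: t=8:+1/203212800 = 1/203212800
⇒ 3j(8 4 4; -1 4 -3)² = 1/24310, sgn -1
4πI² = N·(3j₀)²·(3jₘ)² = 441/347633
I = -1·√(0.00126858/4π) = -0.01004740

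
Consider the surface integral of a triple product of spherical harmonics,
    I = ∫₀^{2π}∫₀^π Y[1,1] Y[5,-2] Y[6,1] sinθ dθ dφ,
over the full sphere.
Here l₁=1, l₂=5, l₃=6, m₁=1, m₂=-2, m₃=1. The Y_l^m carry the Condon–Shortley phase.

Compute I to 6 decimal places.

Checks pass: Σm=0; 12 even; l₃=6∈[4,6].
(2·1+1)(2·5+1)(2·6+1) = 429
Δ: 0! 2! 10! / 13! → 1/858
sum: t=0:+1/14400 = 1/14400
3j²(1 5 6; 0 0 0) = Δ·Π!·Σ² = 6/143  (sign +1)
sum: t=0:+1/60480 = 1/60480
3j²(1 5 6; 1 -2 1) = Δ·Π!·Σ² = 5/429  (sign -1)
combine: 4πI² = 429·6/143·5/429 = 30/143
take √, sign -1: I = -0.12920749

-0.129207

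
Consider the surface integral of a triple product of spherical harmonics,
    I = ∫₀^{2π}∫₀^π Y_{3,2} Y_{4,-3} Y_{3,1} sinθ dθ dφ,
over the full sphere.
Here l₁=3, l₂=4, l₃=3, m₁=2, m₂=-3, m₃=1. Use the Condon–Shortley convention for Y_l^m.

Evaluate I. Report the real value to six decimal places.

Checks pass: Σm=0; 10 even; l₃=3∈[1,7].
(2·3+1)(2·4+1)(2·3+1) = 441
Δ: 4! 2! 4! / 11! → 1/34650
sum: t=1:−1/72 t=2:+1/16 t=3:−1/72 = 5/144
3j²(3 4 3; 0 0 0) = Δ·Π!·Σ² = 2/77  (sign -1)
sum: t=0:+1/144 t=1:−1/288 = 1/288
3j²(3 4 3; 2 -3 1) = Δ·Π!·Σ² = 1/99  (sign +1)
combine: 4πI² = 441·2/77·1/99 = 14/121
take √, sign -1: I = -0.09595473

-0.095955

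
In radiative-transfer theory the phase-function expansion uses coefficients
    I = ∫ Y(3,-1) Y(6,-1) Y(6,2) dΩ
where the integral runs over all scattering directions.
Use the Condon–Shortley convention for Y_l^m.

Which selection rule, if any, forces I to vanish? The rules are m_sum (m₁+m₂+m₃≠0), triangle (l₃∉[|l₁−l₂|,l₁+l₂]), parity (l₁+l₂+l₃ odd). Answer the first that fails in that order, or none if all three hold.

azimuthal sum: -1 − 1 + 2 = 0  ✓
3 ≤ 6 ≤ 9 (triangle on l)  ✓
L = 3 + 6 + 6 = 15 (odd)  ✗

parity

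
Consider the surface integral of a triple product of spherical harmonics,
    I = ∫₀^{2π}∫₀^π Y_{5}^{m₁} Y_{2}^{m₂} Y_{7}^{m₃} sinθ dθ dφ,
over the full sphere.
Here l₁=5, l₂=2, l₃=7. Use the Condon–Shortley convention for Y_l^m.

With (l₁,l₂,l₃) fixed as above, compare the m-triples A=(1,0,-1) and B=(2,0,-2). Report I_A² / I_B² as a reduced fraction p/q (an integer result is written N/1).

Same 5,2,7: normalisation and zero-m 3j drop out of the ratio.
A: Δ: 0! 10! 4! / 15! → 1/15015; sum: t=0:+1/69120 = 1/69120; 3j²(5 2 7; 1 0 -1) = Δ·Π!·Σ² = 4/143  (sign +1)
B: Δ: 0! 10! 4! / 15! → 1/15015; sum: t=0:+1/120960 = 1/120960; 3j²(5 2 7; 2 0 -2) = Δ·Π!·Σ² = 24/1001  (sign -1)
I_A²/I_B² = (4/143)/(24/1001) = 7/6

7/6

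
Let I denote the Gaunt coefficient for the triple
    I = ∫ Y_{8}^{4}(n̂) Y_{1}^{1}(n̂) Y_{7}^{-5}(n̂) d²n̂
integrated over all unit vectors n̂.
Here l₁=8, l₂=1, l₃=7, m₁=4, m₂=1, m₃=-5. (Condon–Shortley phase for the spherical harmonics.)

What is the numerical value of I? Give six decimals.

Rules hold: Σm=0, L=16 even, 7≤7≤9.
N = 17·3·15 = 765
Δ = 2!·14!·0!/17! = 1/2040
Racah Σ t=1..1: t=1:−1/25401600 = -1/25401600
⇒ 3j(8 1 7; 0 0 0)² = 8/255, sgn +1
Racah Σ t=2..2: t=2:+1/1916006400 = 1/1916006400
⇒ 3j(8 1 7; 4 1 -5)² = 1/340, sgn +1
4πI² = N·(3j₀)²·(3jₘ)² = 6/85
I = +1·√(0.0705882/4π) = 0.07494820

0.074948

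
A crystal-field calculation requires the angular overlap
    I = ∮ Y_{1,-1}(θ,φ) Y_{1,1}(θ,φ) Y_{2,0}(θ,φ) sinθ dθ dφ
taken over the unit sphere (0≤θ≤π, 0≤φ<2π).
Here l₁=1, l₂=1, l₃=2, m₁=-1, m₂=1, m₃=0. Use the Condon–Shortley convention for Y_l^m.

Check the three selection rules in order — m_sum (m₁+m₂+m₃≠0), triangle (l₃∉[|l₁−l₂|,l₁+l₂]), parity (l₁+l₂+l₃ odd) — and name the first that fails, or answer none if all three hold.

azimuthal sum: -1 + 1 + 0 = 0  ✓
0 ≤ 2 ≤ 2 (triangle on l)  ✓
L = 1 + 1 + 2 = 4 (even)  ✓

none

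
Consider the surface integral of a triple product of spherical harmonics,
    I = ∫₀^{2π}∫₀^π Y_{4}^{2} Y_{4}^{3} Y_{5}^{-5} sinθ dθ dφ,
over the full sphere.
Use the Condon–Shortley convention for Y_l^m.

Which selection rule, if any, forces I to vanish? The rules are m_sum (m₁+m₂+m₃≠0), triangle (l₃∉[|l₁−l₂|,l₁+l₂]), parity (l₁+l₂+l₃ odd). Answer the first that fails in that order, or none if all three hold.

azimuthal sum: 2 + 3 − 5 = 0  ✓
0 ≤ 5 ≤ 8 (triangle on l)  ✓
L = 4 + 4 + 5 = 13 (odd)  ✗

parity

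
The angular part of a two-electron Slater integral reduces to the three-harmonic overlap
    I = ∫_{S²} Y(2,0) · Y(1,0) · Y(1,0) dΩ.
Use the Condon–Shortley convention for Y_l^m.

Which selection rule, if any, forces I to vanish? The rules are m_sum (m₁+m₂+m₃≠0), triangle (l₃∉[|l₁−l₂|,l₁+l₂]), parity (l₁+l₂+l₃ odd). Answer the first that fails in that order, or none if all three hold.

m₁+m₂+m₃ = 0 + 0 + 0 = 0  ✓
triangle: |2−1|=1 ≤ l₃=1 ≤ 2+1=3  ✓
parity: l₁+l₂+l₃ = 4 is even  ✓

none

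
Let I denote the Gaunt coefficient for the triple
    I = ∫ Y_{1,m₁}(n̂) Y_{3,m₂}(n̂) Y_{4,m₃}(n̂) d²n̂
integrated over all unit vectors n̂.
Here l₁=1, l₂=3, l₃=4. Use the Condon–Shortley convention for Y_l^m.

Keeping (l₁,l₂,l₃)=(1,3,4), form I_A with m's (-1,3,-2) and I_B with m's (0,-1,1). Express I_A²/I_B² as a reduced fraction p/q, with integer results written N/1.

l's match ⇒ only the (l;m) 3-j factors differ between A and B.
A: triangle coeff Δ(1,3,4) = 1/252; Σ_t [0,0]: t=0:+1/1440 = 1/1440; (3j)²=1/252 [(1 3 4; -1 3 -2)], sign=+1
B: triangle coeff Δ(1,3,4) = 1/252; Σ_t [0,0]: t=0:+1/48 = 1/48; (3j)²=5/84 [(1 3 4; 0 -1 1)], sign=-1
I_A²/I_B² = (1/252)/(5/84) = 1/15

1/15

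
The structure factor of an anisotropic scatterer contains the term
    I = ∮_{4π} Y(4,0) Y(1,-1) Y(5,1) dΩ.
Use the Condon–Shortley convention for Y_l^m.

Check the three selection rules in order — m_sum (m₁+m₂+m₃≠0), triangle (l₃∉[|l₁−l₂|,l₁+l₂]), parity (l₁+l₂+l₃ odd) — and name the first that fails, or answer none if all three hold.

m₁+m₂+m₃ = 0 − 1 + 1 = 0  ✓
triangle: |4−1|=3 ≤ l₃=5 ≤ 4+1=5  ✓
parity: l₁+l₂+l₃ = 10 is even  ✓

none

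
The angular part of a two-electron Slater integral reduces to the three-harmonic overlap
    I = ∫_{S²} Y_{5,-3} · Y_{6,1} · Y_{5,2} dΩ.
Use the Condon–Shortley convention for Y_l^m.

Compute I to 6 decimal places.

0.016235

m-sum 0 ✓  L=16 even ✓  1≤5≤11 ✓
Π(2lᵢ+1) = 11×13×11 = 1573
triangle coeff Δ(5,6,5) = 1/28588560
Σ_t [1,5]: t=1:−1/345600 t=2:+1/13824 t=3:−1/5184 t=4:+1/13824 t=5:−1/345600 = -7/129600
(3j)²=80/7293 [(5 6 5; 0 0 0)], sign=+1
Σ_t [4,6]: t=4:+1/41472 t=5:−1/34560 t=6:+1/345600 = -1/518400
(3j)²=7/36465 [(5 6 5; -3 1 2)], sign=+1
⇒ 4πI² = 112/33813
I = (+1)√(112/33813/(4π)) = 0.01623537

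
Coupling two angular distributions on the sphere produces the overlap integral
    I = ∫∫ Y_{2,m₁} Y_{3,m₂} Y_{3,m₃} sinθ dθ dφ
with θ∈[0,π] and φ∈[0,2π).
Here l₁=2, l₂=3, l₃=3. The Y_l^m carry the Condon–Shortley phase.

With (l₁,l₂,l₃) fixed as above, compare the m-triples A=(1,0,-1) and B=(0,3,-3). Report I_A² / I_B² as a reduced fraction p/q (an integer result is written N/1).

Shared (l₁,l₂,l₃)=(2,3,3): N and (l;000)² cancel in I_A²/I_B².
A: Δ = 2!·2!·4!/9! = 1/3780; Racah Σ t=0..1: t=0:+1/12 t=1:−1/8 = -1/24; ⇒ 3j(2 3 3; 1 0 -1)² = 1/210, sgn -1
B: Δ = 2!·2!·4!/9! = 1/3780; Racah Σ t=2..2: t=2:+1/96 = 1/96; ⇒ 3j(2 3 3; 0 3 -3)² = 5/84, sgn +1
I_A²/I_B² = (1/210)/(5/84) = 2/25

2/25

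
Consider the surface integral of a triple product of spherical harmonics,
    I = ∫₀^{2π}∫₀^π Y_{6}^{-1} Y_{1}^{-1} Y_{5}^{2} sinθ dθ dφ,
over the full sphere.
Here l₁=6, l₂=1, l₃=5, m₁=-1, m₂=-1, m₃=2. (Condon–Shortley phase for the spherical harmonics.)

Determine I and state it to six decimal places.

Rules hold: Σm=0, L=12 even, 5≤5≤7.
N = 13·3·11 = 429
Δ = 2!·10!·0!/13! = 1/858
Racah Σ t=1..1: t=1:−1/14400 = -1/14400
⇒ 3j(6 1 5; 0 0 0)² = 6/143, sgn +1
Racah Σ t=0..0: t=0:+1/60480 = 1/60480
⇒ 3j(6 1 5; -1 -1 2)² = 5/429, sgn -1
4πI² = N·(3j₀)²·(3jₘ)² = 30/143
I = -1·√(0.20979/4π) = -0.12920749

-0.129207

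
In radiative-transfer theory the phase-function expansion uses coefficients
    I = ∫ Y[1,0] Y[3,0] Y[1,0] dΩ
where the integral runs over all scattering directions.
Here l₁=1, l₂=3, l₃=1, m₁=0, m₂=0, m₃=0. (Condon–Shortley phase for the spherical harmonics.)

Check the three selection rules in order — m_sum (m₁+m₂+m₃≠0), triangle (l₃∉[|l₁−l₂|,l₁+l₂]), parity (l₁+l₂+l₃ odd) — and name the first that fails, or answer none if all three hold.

triangle

Σmᵢ = 0  ✓
l₃∈[|l₁−l₂|,l₁+l₂]=[2,4], have l₃=1  ✗
Σlᵢ = 5 ⇒ odd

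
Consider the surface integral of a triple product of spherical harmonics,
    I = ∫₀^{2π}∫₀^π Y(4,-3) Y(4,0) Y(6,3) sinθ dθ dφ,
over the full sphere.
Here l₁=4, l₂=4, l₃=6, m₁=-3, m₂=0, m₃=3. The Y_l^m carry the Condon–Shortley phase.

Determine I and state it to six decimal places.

0.123195

m-sum 0 ✓  L=14 even ✓  0≤6≤8 ✓
Π(2lᵢ+1) = 9×9×13 = 1053
triangle coeff Δ(4,4,6) = 1/1261260
Σ_t [0,2]: t=0:+1/4608 t=1:−1/1296 t=2:+1/4608 = -7/20736
(3j)²=20/1287 [(4 4 6; 0 0 0)], sign=-1
Σ_t [1,2]: t=1:−1/25920 t=2:+1/11520 = 1/20736
(3j)²=5/429 [(4 4 6; -3 0 3)], sign=-1
⇒ 4πI² = 300/1573
I = (+1)√(300/1573/(4π)) = 0.12319450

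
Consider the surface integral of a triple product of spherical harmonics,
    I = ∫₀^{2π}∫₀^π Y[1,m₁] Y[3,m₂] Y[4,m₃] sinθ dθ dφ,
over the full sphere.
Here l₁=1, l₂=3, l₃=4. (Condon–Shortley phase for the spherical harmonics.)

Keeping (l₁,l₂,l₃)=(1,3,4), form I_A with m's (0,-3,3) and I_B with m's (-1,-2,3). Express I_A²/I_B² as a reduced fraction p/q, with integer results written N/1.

l's match ⇒ only the (l;m) 3-j factors differ between A and B.
A: triangle coeff Δ(1,3,4) = 1/252; Σ_t [0,0]: t=0:+1/720 = 1/720; (3j)²=1/36 [(1 3 4; 0 -3 3)], sign=-1
B: triangle coeff Δ(1,3,4) = 1/252; Σ_t [0,0]: t=0:+1/240 = 1/240; (3j)²=1/12 [(1 3 4; -1 -2 3)], sign=-1
I_A²/I_B² = (1/36)/(1/12) = 1/3

1/3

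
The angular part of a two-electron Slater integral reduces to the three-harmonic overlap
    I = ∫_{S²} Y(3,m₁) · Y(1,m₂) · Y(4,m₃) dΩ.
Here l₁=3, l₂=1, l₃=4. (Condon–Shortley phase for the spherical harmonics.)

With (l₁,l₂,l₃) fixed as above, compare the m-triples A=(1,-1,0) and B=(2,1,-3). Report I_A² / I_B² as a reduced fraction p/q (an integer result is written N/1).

2/7

Same 3,1,4: normalisation and zero-m 3j drop out of the ratio.
A: Δ: 0! 6! 2! / 9! → 1/252; sum: t=0:+1/96 = 1/96; 3j²(3 1 4; 1 -1 0) = Δ·Π!·Σ² = 1/42  (sign +1)
B: Δ: 0! 6! 2! / 9! → 1/252; sum: t=0:+1/240 = 1/240; 3j²(3 1 4; 2 1 -3) = Δ·Π!·Σ² = 1/12  (sign -1)
I_A²/I_B² = (1/42)/(1/12) = 2/7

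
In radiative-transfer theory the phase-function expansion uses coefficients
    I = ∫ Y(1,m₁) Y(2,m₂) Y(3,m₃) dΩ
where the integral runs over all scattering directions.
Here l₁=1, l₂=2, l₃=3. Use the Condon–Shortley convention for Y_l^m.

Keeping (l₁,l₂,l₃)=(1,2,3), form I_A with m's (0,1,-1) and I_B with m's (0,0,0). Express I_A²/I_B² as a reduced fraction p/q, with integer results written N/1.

Shared (l₁,l₂,l₃)=(1,2,3): N and (l;000)² cancel in I_A²/I_B².
A: Δ = 0!·2!·4!/7! = 1/105; Racah Σ t=0..0: t=0:+1/6 = 1/6; ⇒ 3j(1 2 3; 0 1 -1)² = 8/105, sgn +1
B: Δ = 0!·2!·4!/7! = 1/105; Racah Σ t=0..0: t=0:+1/4 = 1/4; ⇒ 3j(1 2 3; 0 0 0)² = 3/35, sgn -1
I_A²/I_B² = (8/105)/(3/35) = 8/9

8/9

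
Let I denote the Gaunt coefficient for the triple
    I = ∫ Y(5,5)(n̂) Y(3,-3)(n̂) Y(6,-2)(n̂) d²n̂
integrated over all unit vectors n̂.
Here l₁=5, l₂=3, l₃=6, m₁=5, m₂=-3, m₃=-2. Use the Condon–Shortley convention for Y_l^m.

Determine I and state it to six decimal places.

-0.036034

Rules hold: Σm=0, L=14 even, 2≤6≤8.
N = 11·7·13 = 1001
Δ = 2!·8!·4!/15! = 1/675675
Racah Σ t=0..2: t=0:+1/8640 t=1:−1/2304 t=2:+1/8640 = -7/34560
⇒ 3j(5 3 6; 0 0 0)² = 7/429, sgn -1
Racah Σ t=0..0: t=0:+1/1935360 = 1/1935360
⇒ 3j(5 3 6; 5 -3 -2)² = 1/1001, sgn +1
4πI² = N·(3j₀)²·(3jₘ)² = 7/429
I = -1·√(0.016317/4π) = -0.03603425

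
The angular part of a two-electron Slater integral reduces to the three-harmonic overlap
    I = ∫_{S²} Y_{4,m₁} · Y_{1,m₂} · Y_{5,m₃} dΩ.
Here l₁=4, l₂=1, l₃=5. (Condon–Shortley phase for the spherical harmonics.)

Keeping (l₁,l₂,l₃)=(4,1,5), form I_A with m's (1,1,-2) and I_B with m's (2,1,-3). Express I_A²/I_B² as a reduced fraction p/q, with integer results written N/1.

l's match ⇒ only the (l;m) 3-j factors differ between A and B.
A: triangle coeff Δ(4,1,5) = 1/495; Σ_t [0,0]: t=0:+1/1440 = 1/1440; (3j)²=7/165 [(4 1 5; 1 1 -2)], sign=-1
B: triangle coeff Δ(4,1,5) = 1/495; Σ_t [0,0]: t=0:+1/2880 = 1/2880; (3j)²=28/495 [(4 1 5; 2 1 -3)], sign=+1
I_A²/I_B² = (7/165)/(28/495) = 3/4

3/4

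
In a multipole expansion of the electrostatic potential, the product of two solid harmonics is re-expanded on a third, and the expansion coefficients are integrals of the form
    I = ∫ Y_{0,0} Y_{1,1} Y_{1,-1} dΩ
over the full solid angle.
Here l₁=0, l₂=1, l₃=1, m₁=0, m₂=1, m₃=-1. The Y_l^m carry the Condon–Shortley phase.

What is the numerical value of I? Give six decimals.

-0.282095

Checks pass: Σm=0; 2 even; l₃=1∈[1,1].
(2·0+1)(2·1+1)(2·1+1) = 9
Δ: 0! 0! 2! / 3! → 1/3
sum: t=0:+1/1 = 1/1
3j²(0 1 1; 0 0 0) = Δ·Π!·Σ² = 1/3  (sign -1)
sum: t=0:+1/2 = 1/2
3j²(0 1 1; 0 1 -1) = Δ·Π!·Σ² = 1/3  (sign +1)
combine: 4πI² = 9·1/3·1/3 = 1/1
take √, sign -1: I = -0.28209479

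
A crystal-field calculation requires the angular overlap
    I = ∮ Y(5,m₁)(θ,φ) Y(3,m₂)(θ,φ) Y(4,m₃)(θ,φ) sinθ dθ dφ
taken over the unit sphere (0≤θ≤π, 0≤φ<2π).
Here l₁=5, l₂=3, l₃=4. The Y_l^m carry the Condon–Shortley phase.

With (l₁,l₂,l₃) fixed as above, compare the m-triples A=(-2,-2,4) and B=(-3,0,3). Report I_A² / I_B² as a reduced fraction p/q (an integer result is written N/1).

l's match ⇒ only the (l;m) 3-j factors differ between A and B.
A: triangle coeff Δ(5,3,4) = 1/180180; Σ_t [1,1]: t=1:−1/8640 = -1/8640; (3j)²=14/1287 [(5 3 4; -2 -2 4)], sign=-1
B: triangle coeff Δ(5,3,4) = 1/180180; Σ_t [2,3]: t=2:+1/2880 t=3:−1/1440 = -1/2880; (3j)²=7/715 [(5 3 4; -3 0 3)], sign=+1
I_A²/I_B² = (14/1287)/(7/715) = 10/9

10/9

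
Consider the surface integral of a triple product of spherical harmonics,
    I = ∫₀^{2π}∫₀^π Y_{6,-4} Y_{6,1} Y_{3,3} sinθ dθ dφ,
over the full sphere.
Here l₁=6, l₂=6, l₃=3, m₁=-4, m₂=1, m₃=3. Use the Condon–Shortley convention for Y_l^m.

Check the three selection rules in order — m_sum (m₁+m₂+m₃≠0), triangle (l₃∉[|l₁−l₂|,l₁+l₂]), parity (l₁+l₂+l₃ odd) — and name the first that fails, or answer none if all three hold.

parity

m₁+m₂+m₃ = -4 + 1 + 3 = 0  ✓
triangle: |6−6|=0 ≤ l₃=3 ≤ 6+6=12  ✓
parity: l₁+l₂+l₃ = 15 is odd  ✗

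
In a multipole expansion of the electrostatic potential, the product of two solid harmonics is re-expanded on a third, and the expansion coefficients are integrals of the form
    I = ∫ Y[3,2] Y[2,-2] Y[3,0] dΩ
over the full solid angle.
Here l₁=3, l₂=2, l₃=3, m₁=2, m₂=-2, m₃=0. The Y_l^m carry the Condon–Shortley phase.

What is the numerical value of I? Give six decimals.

Rules hold: Σm=0, L=8 even, 1≤3≤5.
N = 7·5·7 = 245
Δ = 2!·4!·2!/9! = 1/3780
Racah Σ t=0..2: t=0:+1/24 t=1:−1/4 t=2:+1/24 = -1/6
⇒ 3j(3 2 3; 0 0 0)² = 4/105, sgn +1
Racah Σ t=0..0: t=0:+1/24 = 1/24
⇒ 3j(3 2 3; 2 -2 0)² = 1/21, sgn -1
4πI² = N·(3j₀)²·(3jₘ)² = 4/9
I = -1·√(0.444444/4π) = -0.18806319

-0.188063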